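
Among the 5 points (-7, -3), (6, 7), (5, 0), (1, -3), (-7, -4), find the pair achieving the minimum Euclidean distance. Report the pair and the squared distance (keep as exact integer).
Pair = ((-7, -3), (-7, -4)); squared distance = 1

Compute all C(5, 2) = 10 pairwise squared distances (x_i − x_j)² + (y_i − y_j)². The minimum is 1, attained by the pair ((-7, -3), (-7, -4)).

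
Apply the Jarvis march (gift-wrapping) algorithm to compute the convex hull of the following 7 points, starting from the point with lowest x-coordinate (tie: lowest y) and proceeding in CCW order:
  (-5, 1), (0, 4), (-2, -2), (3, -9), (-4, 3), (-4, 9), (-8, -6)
Hull (CCW) = [(-8, -6), (3, -9), (0, 4), (-4, 9)]

Jarvis march: at each step, from the current hull vertex p, select the next vertex q as the point such that every other point lies strictly to the left of (or on) the directed line p → q. (Equivalently: for every other point r, the cross product (q − p) × (r − p) ≥ 0.)
Starting point (lowest x, tie lowest y): (-8, -6). Wrap until returning to start. Resulting hull: (-8, -6), (3, -9), (0, 4), (-4, 9).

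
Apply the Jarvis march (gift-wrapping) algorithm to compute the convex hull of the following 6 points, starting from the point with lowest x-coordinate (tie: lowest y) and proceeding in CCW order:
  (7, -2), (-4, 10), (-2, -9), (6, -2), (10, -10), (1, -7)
Hull (CCW) = [(-4, 10), (-2, -9), (10, -10), (7, -2)]

Jarvis march: at each step, from the current hull vertex p, select the next vertex q as the point such that every other point lies strictly to the left of (or on) the directed line p → q. (Equivalently: for every other point r, the cross product (q − p) × (r − p) ≥ 0.)
Starting point (lowest x, tie lowest y): (-4, 10). Wrap until returning to start. Resulting hull: (-4, 10), (-2, -9), (10, -10), (7, -2).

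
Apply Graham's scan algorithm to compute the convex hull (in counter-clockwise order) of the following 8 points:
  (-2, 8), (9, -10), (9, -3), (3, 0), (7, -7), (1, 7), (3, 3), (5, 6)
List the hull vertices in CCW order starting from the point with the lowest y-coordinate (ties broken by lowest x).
Hull (CCW) = [(9, -10), (9, -3), (5, 6), (-2, 8), (7, -7)]

Graham scan procedure:
  1. Find the pivot p₀ = point with lowest y (tie → lowest x): (9, -10).
  2. Sort the remaining points by polar angle around p₀.
  3. Walk through sorted points, maintaining a stack; pop the top while the last three entries make a non-left turn (cross product ≤ 0).
  4. Final stack is the convex hull in CCW order: (9, -10), (9, -3), (5, 6), (-2, 8), (7, -7).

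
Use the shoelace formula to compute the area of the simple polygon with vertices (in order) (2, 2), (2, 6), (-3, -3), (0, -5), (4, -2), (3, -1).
Area = 65/2

Shoelace formula: Area = (1/2) |Σ_i (x_i · y_{i+1} − x_{i+1} · y_i)| (indices mod n). Compute each cross term:
  (2)(6) − (2)(2) = 8
  (2)(-3) − (-3)(6) = 12
  (-3)(-5) − (0)(-3) = 15
  (0)(-2) − (4)(-5) = 20
  (4)(-1) − (3)(-2) = 2
  (3)(2) − (2)(-1) = 8
Sum = 65, so (signed) Area = 65/2 = 65/2, |Area| = 65/2.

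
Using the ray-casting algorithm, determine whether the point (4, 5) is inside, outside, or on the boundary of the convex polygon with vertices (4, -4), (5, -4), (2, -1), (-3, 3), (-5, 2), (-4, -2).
The point (4, 5) lies strictly outside the polygon

Cast a horizontal ray to the right from the query point and count how many polygon edges it crosses (each edge strictly once or zero times, handled with the usual half-open convention). 
Parity of crossings → even ⇒ outside.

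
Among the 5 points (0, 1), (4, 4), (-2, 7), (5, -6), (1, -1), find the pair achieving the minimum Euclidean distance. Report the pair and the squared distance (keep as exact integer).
Pair = ((0, 1), (1, -1)); squared distance = 5

Compute all C(5, 2) = 10 pairwise squared distances (x_i − x_j)² + (y_i − y_j)². The minimum is 5, attained by the pair ((0, 1), (1, -1)).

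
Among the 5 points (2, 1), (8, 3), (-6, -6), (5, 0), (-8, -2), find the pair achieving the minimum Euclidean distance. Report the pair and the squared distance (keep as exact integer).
Pair = ((2, 1), (5, 0)); squared distance = 10

Compute all C(5, 2) = 10 pairwise squared distances (x_i − x_j)² + (y_i − y_j)². The minimum is 10, attained by the pair ((2, 1), (5, 0)).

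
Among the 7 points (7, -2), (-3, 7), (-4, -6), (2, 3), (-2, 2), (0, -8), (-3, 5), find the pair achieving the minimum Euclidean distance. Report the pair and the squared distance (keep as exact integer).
Pair = ((-3, 7), (-3, 5)); squared distance = 4

Compute all C(7, 2) = 21 pairwise squared distances (x_i − x_j)² + (y_i − y_j)². The minimum is 4, attained by the pair ((-3, 7), (-3, 5)).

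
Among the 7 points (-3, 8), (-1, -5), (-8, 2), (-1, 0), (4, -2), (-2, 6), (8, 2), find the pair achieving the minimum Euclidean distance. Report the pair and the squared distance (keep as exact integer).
Pair = ((-3, 8), (-2, 6)); squared distance = 5

Compute all C(7, 2) = 21 pairwise squared distances (x_i − x_j)² + (y_i − y_j)². The minimum is 5, attained by the pair ((-3, 8), (-2, 6)).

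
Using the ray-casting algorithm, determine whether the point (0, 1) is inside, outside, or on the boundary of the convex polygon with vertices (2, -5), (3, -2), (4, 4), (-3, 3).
The point (0, 1) lies strictly inside the polygon

Cast a horizontal ray to the right from the query point and count how many polygon edges it crosses (each edge strictly once or zero times, handled with the usual half-open convention). 
Parity of crossings → odd ⇒ inside.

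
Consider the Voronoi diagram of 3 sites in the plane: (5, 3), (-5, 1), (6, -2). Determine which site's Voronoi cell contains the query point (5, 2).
Nearest site = (5, 3)

The Voronoi cell of site s contains exactly those query points closer to s than to any other site. Compute squared distances from q = (5, 2) to each site:
  (5 − 5)² + (3 − 2)² = 1
  (6 − 5)² + (-2 − 2)² = 17
  (-5 − 5)² + (1 − 2)² = 101
Minimum is attained by (5, 3), so q lies in its Voronoi cell.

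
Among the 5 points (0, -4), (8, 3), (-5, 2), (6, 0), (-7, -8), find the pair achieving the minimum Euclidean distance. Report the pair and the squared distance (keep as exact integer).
Pair = ((8, 3), (6, 0)); squared distance = 13

Compute all C(5, 2) = 10 pairwise squared distances (x_i − x_j)² + (y_i − y_j)². The minimum is 13, attained by the pair ((8, 3), (6, 0)).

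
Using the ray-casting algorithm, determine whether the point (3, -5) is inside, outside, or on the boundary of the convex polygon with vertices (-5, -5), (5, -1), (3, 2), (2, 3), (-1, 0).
The point (3, -5) lies strictly outside the polygon

Cast a horizontal ray to the right from the query point and count how many polygon edges it crosses (each edge strictly once or zero times, handled with the usual half-open convention). 
Parity of crossings → even ⇒ outside.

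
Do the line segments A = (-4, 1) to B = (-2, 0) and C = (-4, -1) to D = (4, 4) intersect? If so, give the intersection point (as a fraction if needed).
Yes; intersection at (-20/9, 1/9) (t = 8/9 on AB, s = 2/9 on CD)

Parametrize AB as A + t(B − A) = (-4 + 2 t, 1 + -1 t) and CD as C + s(D − C) = (-4 + 8 s, -1 + 5 s). Solve the linear system for (t, s). Determinant = -18 ≠ 0, so a unique intersection of the containing lines exists. Solution: t = 8/9, s = 2/9 — both in [0, 1], so the segments cross. Intersection point: (-20/9, 1/9).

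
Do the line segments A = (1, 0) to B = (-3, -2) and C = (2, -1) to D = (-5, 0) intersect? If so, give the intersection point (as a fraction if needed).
Yes; intersection at (-1/3, -2/3) (t = 1/3 on AB, s = 1/3 on CD)

Parametrize AB as A + t(B − A) = (1 + -4 t, 0 + -2 t) and CD as C + s(D − C) = (2 + -7 s, -1 + 1 s). Solve the linear system for (t, s). Determinant = 18 ≠ 0, so a unique intersection of the containing lines exists. Solution: t = 1/3, s = 1/3 — both in [0, 1], so the segments cross. Intersection point: (-1/3, -2/3).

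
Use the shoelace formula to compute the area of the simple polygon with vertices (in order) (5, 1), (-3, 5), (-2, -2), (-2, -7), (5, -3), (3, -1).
Area = 107/2

Shoelace formula: Area = (1/2) |Σ_i (x_i · y_{i+1} − x_{i+1} · y_i)| (indices mod n). Compute each cross term:
  (5)(5) − (-3)(1) = 28
  (-3)(-2) − (-2)(5) = 16
  (-2)(-7) − (-2)(-2) = 10
  (-2)(-3) − (5)(-7) = 41
  (5)(-1) − (3)(-3) = 4
  (3)(1) − (5)(-1) = 8
Sum = 107, so (signed) Area = 107/2 = 107/2, |Area| = 107/2.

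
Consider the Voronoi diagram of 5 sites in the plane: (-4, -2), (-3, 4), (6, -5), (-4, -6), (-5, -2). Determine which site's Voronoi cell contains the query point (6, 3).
Nearest site = (6, -5)

The Voronoi cell of site s contains exactly those query points closer to s than to any other site. Compute squared distances from q = (6, 3) to each site:
  (6 − 6)² + (-5 − 3)² = 64
  (-3 − 6)² + (4 − 3)² = 82
  (-4 − 6)² + (-2 − 3)² = 125
  (-5 − 6)² + (-2 − 3)² = 146
  (-4 − 6)² + (-6 − 3)² = 181
Minimum is attained by (6, -5), so q lies in its Voronoi cell.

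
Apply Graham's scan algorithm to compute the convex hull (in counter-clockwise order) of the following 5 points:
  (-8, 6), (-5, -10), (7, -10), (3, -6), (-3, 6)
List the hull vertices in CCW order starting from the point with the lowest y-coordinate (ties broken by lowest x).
Hull (CCW) = [(-5, -10), (7, -10), (-3, 6), (-8, 6)]

Graham scan procedure:
  1. Find the pivot p₀ = point with lowest y (tie → lowest x): (-5, -10).
  2. Sort the remaining points by polar angle around p₀.
  3. Walk through sorted points, maintaining a stack; pop the top while the last three entries make a non-left turn (cross product ≤ 0).
  4. Final stack is the convex hull in CCW order: (-5, -10), (7, -10), (-3, 6), (-8, 6).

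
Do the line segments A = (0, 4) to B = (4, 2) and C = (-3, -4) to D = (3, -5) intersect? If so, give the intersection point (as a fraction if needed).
No (intersection of containing lines falls outside at least one segment)

Parametrize and solve: t = 51/8, s = 19/4. At least one of these is outside [0, 1], so the segments do not intersect.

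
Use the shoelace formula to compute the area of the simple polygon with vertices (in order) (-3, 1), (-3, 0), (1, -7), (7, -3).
Area = 34

Shoelace formula: Area = (1/2) |Σ_i (x_i · y_{i+1} − x_{i+1} · y_i)| (indices mod n). Compute each cross term:
  (-3)(0) − (-3)(1) = 3
  (-3)(-7) − (1)(0) = 21
  (1)(-3) − (7)(-7) = 46
  (7)(1) − (-3)(-3) = -2
Sum = 68, so (signed) Area = 68/2 = 34, |Area| = 34.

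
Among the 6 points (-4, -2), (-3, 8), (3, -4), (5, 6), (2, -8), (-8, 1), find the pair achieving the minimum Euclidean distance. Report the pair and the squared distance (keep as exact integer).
Pair = ((3, -4), (2, -8)); squared distance = 17

Compute all C(6, 2) = 15 pairwise squared distances (x_i − x_j)² + (y_i − y_j)². The minimum is 17, attained by the pair ((3, -4), (2, -8)).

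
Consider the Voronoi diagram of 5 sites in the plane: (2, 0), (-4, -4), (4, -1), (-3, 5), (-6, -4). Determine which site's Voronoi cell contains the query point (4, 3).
Nearest site = (2, 0)

The Voronoi cell of site s contains exactly those query points closer to s than to any other site. Compute squared distances from q = (4, 3) to each site:
  (2 − 4)² + (0 − 3)² = 13
  (4 − 4)² + (-1 − 3)² = 16
  (-3 − 4)² + (5 − 3)² = 53
  (-4 − 4)² + (-4 − 3)² = 113
  (-6 − 4)² + (-4 − 3)² = 149
Minimum is attained by (2, 0), so q lies in its Voronoi cell.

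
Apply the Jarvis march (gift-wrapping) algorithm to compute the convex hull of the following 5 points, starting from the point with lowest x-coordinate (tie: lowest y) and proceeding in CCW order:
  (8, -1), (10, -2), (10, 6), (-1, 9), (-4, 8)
Hull (CCW) = [(-4, 8), (8, -1), (10, -2), (10, 6), (-1, 9)]

Jarvis march: at each step, from the current hull vertex p, select the next vertex q as the point such that every other point lies strictly to the left of (or on) the directed line p → q. (Equivalently: for every other point r, the cross product (q − p) × (r − p) ≥ 0.)
Starting point (lowest x, tie lowest y): (-4, 8). Wrap until returning to start. Resulting hull: (-4, 8), (8, -1), (10, -2), (10, 6), (-1, 9).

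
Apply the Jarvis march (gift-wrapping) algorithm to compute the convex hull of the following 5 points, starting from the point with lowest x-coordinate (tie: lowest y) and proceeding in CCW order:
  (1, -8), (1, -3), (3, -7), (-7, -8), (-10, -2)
Hull (CCW) = [(-10, -2), (-7, -8), (1, -8), (3, -7), (1, -3)]

Jarvis march: at each step, from the current hull vertex p, select the next vertex q as the point such that every other point lies strictly to the left of (or on) the directed line p → q. (Equivalently: for every other point r, the cross product (q − p) × (r − p) ≥ 0.)
Starting point (lowest x, tie lowest y): (-10, -2). Wrap until returning to start. Resulting hull: (-10, -2), (-7, -8), (1, -8), (3, -7), (1, -3).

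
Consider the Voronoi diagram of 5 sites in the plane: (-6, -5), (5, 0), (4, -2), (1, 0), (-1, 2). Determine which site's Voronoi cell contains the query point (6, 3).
Nearest site = (5, 0)

The Voronoi cell of site s contains exactly those query points closer to s than to any other site. Compute squared distances from q = (6, 3) to each site:
  (5 − 6)² + (0 − 3)² = 10
  (4 − 6)² + (-2 − 3)² = 29
  (1 − 6)² + (0 − 3)² = 34
  (-1 − 6)² + (2 − 3)² = 50
  (-6 − 6)² + (-5 − 3)² = 208
Minimum is attained by (5, 0), so q lies in its Voronoi cell.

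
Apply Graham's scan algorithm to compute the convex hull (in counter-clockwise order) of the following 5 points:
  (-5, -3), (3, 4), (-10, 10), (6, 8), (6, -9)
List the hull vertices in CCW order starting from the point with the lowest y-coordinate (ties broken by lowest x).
Hull (CCW) = [(6, -9), (6, 8), (-10, 10), (-5, -3)]

Graham scan procedure:
  1. Find the pivot p₀ = point with lowest y (tie → lowest x): (6, -9).
  2. Sort the remaining points by polar angle around p₀.
  3. Walk through sorted points, maintaining a stack; pop the top while the last three entries make a non-left turn (cross product ≤ 0).
  4. Final stack is the convex hull in CCW order: (6, -9), (6, 8), (-10, 10), (-5, -3).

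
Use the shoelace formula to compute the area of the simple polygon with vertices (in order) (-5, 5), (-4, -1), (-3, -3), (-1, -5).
Area = 8

Shoelace formula: Area = (1/2) |Σ_i (x_i · y_{i+1} − x_{i+1} · y_i)| (indices mod n). Compute each cross term:
  (-5)(-1) − (-4)(5) = 25
  (-4)(-3) − (-3)(-1) = 9
  (-3)(-5) − (-1)(-3) = 12
  (-1)(5) − (-5)(-5) = -30
Sum = 16, so (signed) Area = 16/2 = 8, |Area| = 8.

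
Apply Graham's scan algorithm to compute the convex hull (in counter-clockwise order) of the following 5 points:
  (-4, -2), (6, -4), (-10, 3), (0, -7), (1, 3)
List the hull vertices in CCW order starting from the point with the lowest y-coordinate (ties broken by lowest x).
Hull (CCW) = [(0, -7), (6, -4), (1, 3), (-10, 3)]

Graham scan procedure:
  1. Find the pivot p₀ = point with lowest y (tie → lowest x): (0, -7).
  2. Sort the remaining points by polar angle around p₀.
  3. Walk through sorted points, maintaining a stack; pop the top while the last three entries make a non-left turn (cross product ≤ 0).
  4. Final stack is the convex hull in CCW order: (0, -7), (6, -4), (1, 3), (-10, 3).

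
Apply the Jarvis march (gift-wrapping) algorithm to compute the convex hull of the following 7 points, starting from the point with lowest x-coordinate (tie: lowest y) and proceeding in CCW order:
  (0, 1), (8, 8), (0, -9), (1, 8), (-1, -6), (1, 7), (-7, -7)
Hull (CCW) = [(-7, -7), (0, -9), (8, 8), (1, 8)]

Jarvis march: at each step, from the current hull vertex p, select the next vertex q as the point such that every other point lies strictly to the left of (or on) the directed line p → q. (Equivalently: for every other point r, the cross product (q − p) × (r − p) ≥ 0.)
Starting point (lowest x, tie lowest y): (-7, -7). Wrap until returning to start. Resulting hull: (-7, -7), (0, -9), (8, 8), (1, 8).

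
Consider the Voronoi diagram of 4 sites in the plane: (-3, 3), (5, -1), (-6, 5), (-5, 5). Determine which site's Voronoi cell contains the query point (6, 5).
Nearest site = (5, -1)

The Voronoi cell of site s contains exactly those query points closer to s than to any other site. Compute squared distances from q = (6, 5) to each site:
  (5 − 6)² + (-1 − 5)² = 37
  (-3 − 6)² + (3 − 5)² = 85
  (-5 − 6)² + (5 − 5)² = 121
  (-6 − 6)² + (5 − 5)² = 144
Minimum is attained by (5, -1), so q lies in its Voronoi cell.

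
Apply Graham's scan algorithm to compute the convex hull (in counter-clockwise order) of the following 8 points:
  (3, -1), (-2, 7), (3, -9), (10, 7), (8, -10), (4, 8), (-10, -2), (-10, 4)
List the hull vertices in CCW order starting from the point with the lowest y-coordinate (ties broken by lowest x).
Hull (CCW) = [(8, -10), (10, 7), (4, 8), (-2, 7), (-10, 4), (-10, -2), (3, -9)]

Graham scan procedure:
  1. Find the pivot p₀ = point with lowest y (tie → lowest x): (8, -10).
  2. Sort the remaining points by polar angle around p₀.
  3. Walk through sorted points, maintaining a stack; pop the top while the last three entries make a non-left turn (cross product ≤ 0).
  4. Final stack is the convex hull in CCW order: (8, -10), (10, 7), (4, 8), (-2, 7), (-10, 4), (-10, -2), (3, -9).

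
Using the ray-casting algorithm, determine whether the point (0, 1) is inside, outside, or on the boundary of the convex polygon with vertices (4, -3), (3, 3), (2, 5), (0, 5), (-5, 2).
The point (0, 1) lies strictly inside the polygon

Cast a horizontal ray to the right from the query point and count how many polygon edges it crosses (each edge strictly once or zero times, handled with the usual half-open convention). 
Parity of crossings → odd ⇒ inside.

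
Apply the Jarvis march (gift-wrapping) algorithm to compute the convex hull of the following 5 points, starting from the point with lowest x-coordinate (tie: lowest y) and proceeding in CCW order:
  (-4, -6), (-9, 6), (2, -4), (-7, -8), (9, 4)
Hull (CCW) = [(-9, 6), (-7, -8), (2, -4), (9, 4)]

Jarvis march: at each step, from the current hull vertex p, select the next vertex q as the point such that every other point lies strictly to the left of (or on) the directed line p → q. (Equivalently: for every other point r, the cross product (q − p) × (r − p) ≥ 0.)
Starting point (lowest x, tie lowest y): (-9, 6). Wrap until returning to start. Resulting hull: (-9, 6), (-7, -8), (2, -4), (9, 4).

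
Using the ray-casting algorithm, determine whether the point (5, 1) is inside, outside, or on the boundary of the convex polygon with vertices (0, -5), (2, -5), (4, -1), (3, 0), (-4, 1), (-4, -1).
The point (5, 1) lies strictly outside the polygon

Cast a horizontal ray to the right from the query point and count how many polygon edges it crosses (each edge strictly once or zero times, handled with the usual half-open convention). 
Parity of crossings → even ⇒ outside.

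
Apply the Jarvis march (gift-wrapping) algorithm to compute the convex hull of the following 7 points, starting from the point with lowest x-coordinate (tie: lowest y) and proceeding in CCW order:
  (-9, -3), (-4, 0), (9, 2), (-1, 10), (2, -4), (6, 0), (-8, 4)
Hull (CCW) = [(-9, -3), (2, -4), (9, 2), (-1, 10), (-8, 4)]

Jarvis march: at each step, from the current hull vertex p, select the next vertex q as the point such that every other point lies strictly to the left of (or on) the directed line p → q. (Equivalently: for every other point r, the cross product (q − p) × (r − p) ≥ 0.)
Starting point (lowest x, tie lowest y): (-9, -3). Wrap until returning to start. Resulting hull: (-9, -3), (2, -4), (9, 2), (-1, 10), (-8, 4).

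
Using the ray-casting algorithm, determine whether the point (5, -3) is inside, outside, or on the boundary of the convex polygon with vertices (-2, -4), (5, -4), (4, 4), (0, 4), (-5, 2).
The point (5, -3) lies strictly outside the polygon

Cast a horizontal ray to the right from the query point and count how many polygon edges it crosses (each edge strictly once or zero times, handled with the usual half-open convention). 
Parity of crossings → even ⇒ outside.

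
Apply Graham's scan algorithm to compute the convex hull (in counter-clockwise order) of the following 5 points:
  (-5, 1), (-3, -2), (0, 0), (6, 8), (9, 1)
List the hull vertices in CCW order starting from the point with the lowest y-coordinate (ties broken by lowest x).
Hull (CCW) = [(-3, -2), (9, 1), (6, 8), (-5, 1)]

Graham scan procedure:
  1. Find the pivot p₀ = point with lowest y (tie → lowest x): (-3, -2).
  2. Sort the remaining points by polar angle around p₀.
  3. Walk through sorted points, maintaining a stack; pop the top while the last three entries make a non-left turn (cross product ≤ 0).
  4. Final stack is the convex hull in CCW order: (-3, -2), (9, 1), (6, 8), (-5, 1).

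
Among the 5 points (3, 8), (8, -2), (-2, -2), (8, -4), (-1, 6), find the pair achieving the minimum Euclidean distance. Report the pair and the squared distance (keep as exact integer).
Pair = ((8, -2), (8, -4)); squared distance = 4

Compute all C(5, 2) = 10 pairwise squared distances (x_i − x_j)² + (y_i − y_j)². The minimum is 4, attained by the pair ((8, -2), (8, -4)).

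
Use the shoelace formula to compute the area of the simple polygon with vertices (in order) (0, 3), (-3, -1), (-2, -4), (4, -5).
Area = 57/2

Shoelace formula: Area = (1/2) |Σ_i (x_i · y_{i+1} − x_{i+1} · y_i)| (indices mod n). Compute each cross term:
  (0)(-1) − (-3)(3) = 9
  (-3)(-4) − (-2)(-1) = 10
  (-2)(-5) − (4)(-4) = 26
  (4)(3) − (0)(-5) = 12
Sum = 57, so (signed) Area = 57/2 = 57/2, |Area| = 57/2.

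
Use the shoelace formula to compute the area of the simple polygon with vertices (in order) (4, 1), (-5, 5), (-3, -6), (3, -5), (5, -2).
Area = 135/2

Shoelace formula: Area = (1/2) |Σ_i (x_i · y_{i+1} − x_{i+1} · y_i)| (indices mod n). Compute each cross term:
  (4)(5) − (-5)(1) = 25
  (-5)(-6) − (-3)(5) = 45
  (-3)(-5) − (3)(-6) = 33
  (3)(-2) − (5)(-5) = 19
  (5)(1) − (4)(-2) = 13
Sum = 135, so (signed) Area = 135/2 = 135/2, |Area| = 135/2.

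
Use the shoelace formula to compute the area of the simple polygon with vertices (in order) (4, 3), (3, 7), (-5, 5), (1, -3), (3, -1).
Area = 50

Shoelace formula: Area = (1/2) |Σ_i (x_i · y_{i+1} − x_{i+1} · y_i)| (indices mod n). Compute each cross term:
  (4)(7) − (3)(3) = 19
  (3)(5) − (-5)(7) = 50
  (-5)(-3) − (1)(5) = 10
  (1)(-1) − (3)(-3) = 8
  (3)(3) − (4)(-1) = 13
Sum = 100, so (signed) Area = 100/2 = 50, |Area| = 50.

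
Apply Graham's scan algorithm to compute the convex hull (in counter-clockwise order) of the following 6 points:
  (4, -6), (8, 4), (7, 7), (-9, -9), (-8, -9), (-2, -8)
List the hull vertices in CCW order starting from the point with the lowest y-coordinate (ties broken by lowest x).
Hull (CCW) = [(-9, -9), (-8, -9), (-2, -8), (4, -6), (8, 4), (7, 7)]

Graham scan procedure:
  1. Find the pivot p₀ = point with lowest y (tie → lowest x): (-9, -9).
  2. Sort the remaining points by polar angle around p₀.
  3. Walk through sorted points, maintaining a stack; pop the top while the last three entries make a non-left turn (cross product ≤ 0).
  4. Final stack is the convex hull in CCW order: (-9, -9), (-8, -9), (-2, -8), (4, -6), (8, 4), (7, 7).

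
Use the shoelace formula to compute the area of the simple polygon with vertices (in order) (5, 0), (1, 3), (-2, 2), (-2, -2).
Area = 41/2

Shoelace formula: Area = (1/2) |Σ_i (x_i · y_{i+1} − x_{i+1} · y_i)| (indices mod n). Compute each cross term:
  (5)(3) − (1)(0) = 15
  (1)(2) − (-2)(3) = 8
  (-2)(-2) − (-2)(2) = 8
  (-2)(0) − (5)(-2) = 10
Sum = 41, so (signed) Area = 41/2 = 41/2, |Area| = 41/2.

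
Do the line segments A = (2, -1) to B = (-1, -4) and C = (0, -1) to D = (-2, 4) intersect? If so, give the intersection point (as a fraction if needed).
No (intersection of containing lines falls outside at least one segment)

Parametrize and solve: t = 10/21, s = -2/7. At least one of these is outside [0, 1], so the segments do not intersect.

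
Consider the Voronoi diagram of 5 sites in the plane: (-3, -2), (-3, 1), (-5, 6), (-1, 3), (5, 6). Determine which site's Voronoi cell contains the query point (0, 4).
Nearest site = (-1, 3)

The Voronoi cell of site s contains exactly those query points closer to s than to any other site. Compute squared distances from q = (0, 4) to each site:
  (-1 − 0)² + (3 − 4)² = 2
  (-3 − 0)² + (1 − 4)² = 18
  (-5 − 0)² + (6 − 4)² = 29
  (5 − 0)² + (6 − 4)² = 29
  (-3 − 0)² + (-2 − 4)² = 45
Minimum is attained by (-1, 3), so q lies in its Voronoi cell.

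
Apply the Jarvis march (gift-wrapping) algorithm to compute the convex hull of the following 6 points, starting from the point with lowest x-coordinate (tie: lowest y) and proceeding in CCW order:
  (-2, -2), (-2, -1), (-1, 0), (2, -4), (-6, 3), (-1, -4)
Hull (CCW) = [(-6, 3), (-1, -4), (2, -4), (-1, 0)]

Jarvis march: at each step, from the current hull vertex p, select the next vertex q as the point such that every other point lies strictly to the left of (or on) the directed line p → q. (Equivalently: for every other point r, the cross product (q − p) × (r − p) ≥ 0.)
Starting point (lowest x, tie lowest y): (-6, 3). Wrap until returning to start. Resulting hull: (-6, 3), (-1, -4), (2, -4), (-1, 0).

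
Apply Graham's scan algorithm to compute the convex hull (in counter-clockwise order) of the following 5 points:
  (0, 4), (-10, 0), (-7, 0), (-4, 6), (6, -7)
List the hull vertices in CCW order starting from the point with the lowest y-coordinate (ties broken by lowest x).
Hull (CCW) = [(6, -7), (0, 4), (-4, 6), (-10, 0)]

Graham scan procedure:
  1. Find the pivot p₀ = point with lowest y (tie → lowest x): (6, -7).
  2. Sort the remaining points by polar angle around p₀.
  3. Walk through sorted points, maintaining a stack; pop the top while the last three entries make a non-left turn (cross product ≤ 0).
  4. Final stack is the convex hull in CCW order: (6, -7), (0, 4), (-4, 6), (-10, 0).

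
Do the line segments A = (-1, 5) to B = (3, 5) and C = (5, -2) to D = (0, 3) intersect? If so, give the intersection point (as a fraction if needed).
No (intersection of containing lines falls outside at least one segment)

Parametrize and solve: t = -1/4, s = 7/5. At least one of these is outside [0, 1], so the segments do not intersect.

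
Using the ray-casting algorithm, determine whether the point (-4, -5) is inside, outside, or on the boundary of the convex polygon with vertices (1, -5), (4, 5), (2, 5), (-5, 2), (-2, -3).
The point (-4, -5) lies strictly outside the polygon

Cast a horizontal ray to the right from the query point and count how many polygon edges it crosses (each edge strictly once or zero times, handled with the usual half-open convention). 
Parity of crossings → even ⇒ outside.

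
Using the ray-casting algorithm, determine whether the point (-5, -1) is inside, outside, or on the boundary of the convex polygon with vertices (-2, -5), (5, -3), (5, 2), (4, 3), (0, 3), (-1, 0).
The point (-5, -1) lies strictly outside the polygon

Cast a horizontal ray to the right from the query point and count how many polygon edges it crosses (each edge strictly once or zero times, handled with the usual half-open convention). 
Parity of crossings → even ⇒ outside.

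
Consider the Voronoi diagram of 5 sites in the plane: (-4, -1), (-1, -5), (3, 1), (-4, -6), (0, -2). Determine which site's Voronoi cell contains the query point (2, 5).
Nearest site = (3, 1)

The Voronoi cell of site s contains exactly those query points closer to s than to any other site. Compute squared distances from q = (2, 5) to each site:
  (3 − 2)² + (1 − 5)² = 17
  (0 − 2)² + (-2 − 5)² = 53
  (-4 − 2)² + (-1 − 5)² = 72
  (-1 − 2)² + (-5 − 5)² = 109
  (-4 − 2)² + (-6 − 5)² = 157
Minimum is attained by (3, 1), so q lies in its Voronoi cell.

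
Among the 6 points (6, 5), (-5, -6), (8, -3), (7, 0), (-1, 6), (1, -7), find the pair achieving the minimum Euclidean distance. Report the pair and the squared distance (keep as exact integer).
Pair = ((8, -3), (7, 0)); squared distance = 10

Compute all C(6, 2) = 15 pairwise squared distances (x_i − x_j)² + (y_i − y_j)². The minimum is 10, attained by the pair ((8, -3), (7, 0)).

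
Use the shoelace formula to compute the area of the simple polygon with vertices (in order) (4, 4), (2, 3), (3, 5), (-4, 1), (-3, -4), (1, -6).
Area = 97/2

Shoelace formula: Area = (1/2) |Σ_i (x_i · y_{i+1} − x_{i+1} · y_i)| (indices mod n). Compute each cross term:
  (4)(3) − (2)(4) = 4
  (2)(5) − (3)(3) = 1
  (3)(1) − (-4)(5) = 23
  (-4)(-4) − (-3)(1) = 19
  (-3)(-6) − (1)(-4) = 22
  (1)(4) − (4)(-6) = 28
Sum = 97, so (signed) Area = 97/2 = 97/2, |Area| = 97/2.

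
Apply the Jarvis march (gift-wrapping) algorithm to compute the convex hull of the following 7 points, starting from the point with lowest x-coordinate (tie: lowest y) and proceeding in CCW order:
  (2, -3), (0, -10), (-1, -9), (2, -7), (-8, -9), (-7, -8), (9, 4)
Hull (CCW) = [(-8, -9), (0, -10), (2, -7), (9, 4), (-7, -8)]

Jarvis march: at each step, from the current hull vertex p, select the next vertex q as the point such that every other point lies strictly to the left of (or on) the directed line p → q. (Equivalently: for every other point r, the cross product (q − p) × (r − p) ≥ 0.)
Starting point (lowest x, tie lowest y): (-8, -9). Wrap until returning to start. Resulting hull: (-8, -9), (0, -10), (2, -7), (9, 4), (-7, -8).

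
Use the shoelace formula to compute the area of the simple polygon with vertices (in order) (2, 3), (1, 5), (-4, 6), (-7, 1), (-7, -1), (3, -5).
Area = 71

Shoelace formula: Area = (1/2) |Σ_i (x_i · y_{i+1} − x_{i+1} · y_i)| (indices mod n). Compute each cross term:
  (2)(5) − (1)(3) = 7
  (1)(6) − (-4)(5) = 26
  (-4)(1) − (-7)(6) = 38
  (-7)(-1) − (-7)(1) = 14
  (-7)(-5) − (3)(-1) = 38
  (3)(3) − (2)(-5) = 19
Sum = 142, so (signed) Area = 142/2 = 71, |Area| = 71.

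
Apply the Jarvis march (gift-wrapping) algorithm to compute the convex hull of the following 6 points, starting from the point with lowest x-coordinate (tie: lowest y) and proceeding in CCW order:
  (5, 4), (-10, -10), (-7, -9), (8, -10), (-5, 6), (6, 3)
Hull (CCW) = [(-10, -10), (8, -10), (6, 3), (5, 4), (-5, 6)]

Jarvis march: at each step, from the current hull vertex p, select the next vertex q as the point such that every other point lies strictly to the left of (or on) the directed line p → q. (Equivalently: for every other point r, the cross product (q − p) × (r − p) ≥ 0.)
Starting point (lowest x, tie lowest y): (-10, -10). Wrap until returning to start. Resulting hull: (-10, -10), (8, -10), (6, 3), (5, 4), (-5, 6).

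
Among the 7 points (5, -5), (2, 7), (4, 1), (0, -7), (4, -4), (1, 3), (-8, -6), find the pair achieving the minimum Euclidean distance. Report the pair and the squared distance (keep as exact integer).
Pair = ((5, -5), (4, -4)); squared distance = 2

Compute all C(7, 2) = 21 pairwise squared distances (x_i − x_j)² + (y_i − y_j)². The minimum is 2, attained by the pair ((5, -5), (4, -4)).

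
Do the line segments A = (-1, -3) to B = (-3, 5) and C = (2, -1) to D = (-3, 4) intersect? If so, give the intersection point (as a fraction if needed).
Yes; intersection at (-8/3, 11/3) (t = 5/6 on AB, s = 14/15 on CD)

Parametrize AB as A + t(B − A) = (-1 + -2 t, -3 + 8 t) and CD as C + s(D − C) = (2 + -5 s, -1 + 5 s). Solve the linear system for (t, s). Determinant = -30 ≠ 0, so a unique intersection of the containing lines exists. Solution: t = 5/6, s = 14/15 — both in [0, 1], so the segments cross. Intersection point: (-8/3, 11/3).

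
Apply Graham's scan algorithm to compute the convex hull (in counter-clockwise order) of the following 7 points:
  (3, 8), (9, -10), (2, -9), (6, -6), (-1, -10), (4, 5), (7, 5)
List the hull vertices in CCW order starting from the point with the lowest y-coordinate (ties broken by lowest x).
Hull (CCW) = [(-1, -10), (9, -10), (7, 5), (3, 8)]

Graham scan procedure:
  1. Find the pivot p₀ = point with lowest y (tie → lowest x): (-1, -10).
  2. Sort the remaining points by polar angle around p₀.
  3. Walk through sorted points, maintaining a stack; pop the top while the last three entries make a non-left turn (cross product ≤ 0).
  4. Final stack is the convex hull in CCW order: (-1, -10), (9, -10), (7, 5), (3, 8).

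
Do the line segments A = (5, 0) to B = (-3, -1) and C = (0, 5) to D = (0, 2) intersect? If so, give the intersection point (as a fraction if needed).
No (intersection of containing lines falls outside at least one segment)

Parametrize and solve: t = 5/8, s = 15/8. At least one of these is outside [0, 1], so the segments do not intersect.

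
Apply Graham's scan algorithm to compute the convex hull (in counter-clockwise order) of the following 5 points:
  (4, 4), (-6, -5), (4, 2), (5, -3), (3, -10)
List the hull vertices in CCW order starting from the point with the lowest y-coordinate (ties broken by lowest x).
Hull (CCW) = [(3, -10), (5, -3), (4, 4), (-6, -5)]

Graham scan procedure:
  1. Find the pivot p₀ = point with lowest y (tie → lowest x): (3, -10).
  2. Sort the remaining points by polar angle around p₀.
  3. Walk through sorted points, maintaining a stack; pop the top while the last three entries make a non-left turn (cross product ≤ 0).
  4. Final stack is the convex hull in CCW order: (3, -10), (5, -3), (4, 4), (-6, -5).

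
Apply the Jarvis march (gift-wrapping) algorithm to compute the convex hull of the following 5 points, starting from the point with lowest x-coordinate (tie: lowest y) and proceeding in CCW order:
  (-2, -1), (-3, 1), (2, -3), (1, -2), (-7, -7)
Hull (CCW) = [(-7, -7), (2, -3), (1, -2), (-3, 1)]

Jarvis march: at each step, from the current hull vertex p, select the next vertex q as the point such that every other point lies strictly to the left of (or on) the directed line p → q. (Equivalently: for every other point r, the cross product (q − p) × (r − p) ≥ 0.)
Starting point (lowest x, tie lowest y): (-7, -7). Wrap until returning to start. Resulting hull: (-7, -7), (2, -3), (1, -2), (-3, 1).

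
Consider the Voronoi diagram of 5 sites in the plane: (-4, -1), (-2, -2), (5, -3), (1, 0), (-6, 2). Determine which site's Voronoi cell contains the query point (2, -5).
Nearest site = (5, -3)

The Voronoi cell of site s contains exactly those query points closer to s than to any other site. Compute squared distances from q = (2, -5) to each site:
  (5 − 2)² + (-3 − -5)² = 13
  (-2 − 2)² + (-2 − -5)² = 25
  (1 − 2)² + (0 − -5)² = 26
  (-4 − 2)² + (-1 − -5)² = 52
  (-6 − 2)² + (2 − -5)² = 113
Minimum is attained by (5, -3), so q lies in its Voronoi cell.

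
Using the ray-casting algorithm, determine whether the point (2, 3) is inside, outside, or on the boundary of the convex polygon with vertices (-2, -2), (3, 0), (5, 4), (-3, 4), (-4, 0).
The point (2, 3) lies strictly inside the polygon

Cast a horizontal ray to the right from the query point and count how many polygon edges it crosses (each edge strictly once or zero times, handled with the usual half-open convention). 
Parity of crossings → odd ⇒ inside.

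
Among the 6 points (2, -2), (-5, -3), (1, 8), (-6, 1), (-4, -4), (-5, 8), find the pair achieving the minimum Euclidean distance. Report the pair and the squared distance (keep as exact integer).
Pair = ((-5, -3), (-4, -4)); squared distance = 2

Compute all C(6, 2) = 15 pairwise squared distances (x_i − x_j)² + (y_i − y_j)². The minimum is 2, attained by the pair ((-5, -3), (-4, -4)).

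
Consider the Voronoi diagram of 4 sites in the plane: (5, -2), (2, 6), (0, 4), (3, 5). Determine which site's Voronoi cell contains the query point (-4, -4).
Nearest site = (0, 4)

The Voronoi cell of site s contains exactly those query points closer to s than to any other site. Compute squared distances from q = (-4, -4) to each site:
  (0 − -4)² + (4 − -4)² = 80
  (5 − -4)² + (-2 − -4)² = 85
  (3 − -4)² + (5 − -4)² = 130
  (2 − -4)² + (6 − -4)² = 136
Minimum is attained by (0, 4), so q lies in its Voronoi cell.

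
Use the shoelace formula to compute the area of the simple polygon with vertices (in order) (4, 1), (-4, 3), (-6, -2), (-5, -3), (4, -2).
Area = 42

Shoelace formula: Area = (1/2) |Σ_i (x_i · y_{i+1} − x_{i+1} · y_i)| (indices mod n). Compute each cross term:
  (4)(3) − (-4)(1) = 16
  (-4)(-2) − (-6)(3) = 26
  (-6)(-3) − (-5)(-2) = 8
  (-5)(-2) − (4)(-3) = 22
  (4)(1) − (4)(-2) = 12
Sum = 84, so (signed) Area = 84/2 = 42, |Area| = 42.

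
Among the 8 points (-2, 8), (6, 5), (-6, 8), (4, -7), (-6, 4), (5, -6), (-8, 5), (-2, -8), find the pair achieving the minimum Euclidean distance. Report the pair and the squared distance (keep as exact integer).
Pair = ((4, -7), (5, -6)); squared distance = 2

Compute all C(8, 2) = 28 pairwise squared distances (x_i − x_j)² + (y_i − y_j)². The minimum is 2, attained by the pair ((4, -7), (5, -6)).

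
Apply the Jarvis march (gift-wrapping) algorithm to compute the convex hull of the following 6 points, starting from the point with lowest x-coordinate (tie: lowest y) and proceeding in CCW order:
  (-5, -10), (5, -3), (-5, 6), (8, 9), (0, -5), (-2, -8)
Hull (CCW) = [(-5, -10), (-2, -8), (5, -3), (8, 9), (-5, 6)]

Jarvis march: at each step, from the current hull vertex p, select the next vertex q as the point such that every other point lies strictly to the left of (or on) the directed line p → q. (Equivalently: for every other point r, the cross product (q − p) × (r − p) ≥ 0.)
Starting point (lowest x, tie lowest y): (-5, -10). Wrap until returning to start. Resulting hull: (-5, -10), (-2, -8), (5, -3), (8, 9), (-5, 6).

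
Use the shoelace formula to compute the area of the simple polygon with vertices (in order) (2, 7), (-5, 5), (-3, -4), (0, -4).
Area = 50

Shoelace formula: Area = (1/2) |Σ_i (x_i · y_{i+1} − x_{i+1} · y_i)| (indices mod n). Compute each cross term:
  (2)(5) − (-5)(7) = 45
  (-5)(-4) − (-3)(5) = 35
  (-3)(-4) − (0)(-4) = 12
  (0)(7) − (2)(-4) = 8
Sum = 100, so (signed) Area = 100/2 = 50, |Area| = 50.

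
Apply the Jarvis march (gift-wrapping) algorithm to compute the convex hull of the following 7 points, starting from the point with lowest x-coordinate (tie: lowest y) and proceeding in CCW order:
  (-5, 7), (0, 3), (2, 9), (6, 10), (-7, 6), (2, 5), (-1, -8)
Hull (CCW) = [(-7, 6), (-1, -8), (6, 10), (2, 9), (-5, 7)]

Jarvis march: at each step, from the current hull vertex p, select the next vertex q as the point such that every other point lies strictly to the left of (or on) the directed line p → q. (Equivalently: for every other point r, the cross product (q − p) × (r − p) ≥ 0.)
Starting point (lowest x, tie lowest y): (-7, 6). Wrap until returning to start. Resulting hull: (-7, 6), (-1, -8), (6, 10), (2, 9), (-5, 7).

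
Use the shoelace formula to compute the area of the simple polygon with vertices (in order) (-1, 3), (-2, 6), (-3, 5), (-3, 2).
Area = 5

Shoelace formula: Area = (1/2) |Σ_i (x_i · y_{i+1} − x_{i+1} · y_i)| (indices mod n). Compute each cross term:
  (-1)(6) − (-2)(3) = 0
  (-2)(5) − (-3)(6) = 8
  (-3)(2) − (-3)(5) = 9
  (-3)(3) − (-1)(2) = -7
Sum = 10, so (signed) Area = 10/2 = 5, |Area| = 5.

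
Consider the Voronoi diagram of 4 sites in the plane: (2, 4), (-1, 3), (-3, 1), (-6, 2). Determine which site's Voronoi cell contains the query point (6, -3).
Nearest site = (2, 4)

The Voronoi cell of site s contains exactly those query points closer to s than to any other site. Compute squared distances from q = (6, -3) to each site:
  (2 − 6)² + (4 − -3)² = 65
  (-1 − 6)² + (3 − -3)² = 85
  (-3 − 6)² + (1 − -3)² = 97
  (-6 − 6)² + (2 − -3)² = 169
Minimum is attained by (2, 4), so q lies in its Voronoi cell.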